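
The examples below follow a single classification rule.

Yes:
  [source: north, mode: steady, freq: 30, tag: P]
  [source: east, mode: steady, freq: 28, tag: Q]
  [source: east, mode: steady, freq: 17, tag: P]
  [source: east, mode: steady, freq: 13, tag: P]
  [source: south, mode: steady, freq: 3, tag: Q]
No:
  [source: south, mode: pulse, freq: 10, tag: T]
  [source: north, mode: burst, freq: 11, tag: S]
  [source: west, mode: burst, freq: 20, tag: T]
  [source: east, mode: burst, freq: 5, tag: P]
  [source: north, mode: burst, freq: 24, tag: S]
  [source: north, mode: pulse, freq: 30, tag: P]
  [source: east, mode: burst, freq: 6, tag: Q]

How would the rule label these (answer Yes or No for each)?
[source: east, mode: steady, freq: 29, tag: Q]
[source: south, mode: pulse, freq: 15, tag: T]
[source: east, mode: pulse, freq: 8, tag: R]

Rule: mode is steady. This holds for each 'Yes' example and fails for each 'No' one.
[source: east, mode: steady, freq: 29, tag: Q] — mode is steady, hence Yes.
[source: south, mode: pulse, freq: 15, tag: T] — mode is pulse, hence No.
[source: east, mode: pulse, freq: 8, tag: R] — mode is pulse, hence No.

Yes, No, No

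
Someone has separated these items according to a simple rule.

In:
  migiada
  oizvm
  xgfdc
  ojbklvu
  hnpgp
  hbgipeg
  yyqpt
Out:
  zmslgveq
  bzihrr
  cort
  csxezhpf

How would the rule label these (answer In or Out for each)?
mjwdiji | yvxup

In, In

The pattern is that an item is 'In' exactly when: odd length.
mjwdiji: length 7, matches → In. yvxup: length 5, matches → In.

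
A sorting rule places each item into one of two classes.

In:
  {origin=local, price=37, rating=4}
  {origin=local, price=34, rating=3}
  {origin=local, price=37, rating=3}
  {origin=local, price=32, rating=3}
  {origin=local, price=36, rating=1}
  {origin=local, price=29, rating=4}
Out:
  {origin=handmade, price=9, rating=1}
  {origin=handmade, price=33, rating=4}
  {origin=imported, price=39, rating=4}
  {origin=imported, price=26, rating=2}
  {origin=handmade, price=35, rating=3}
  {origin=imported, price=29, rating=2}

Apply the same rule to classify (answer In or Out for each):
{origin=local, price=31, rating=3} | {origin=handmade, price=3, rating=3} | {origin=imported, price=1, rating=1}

In, Out, Out

Checking candidate rules against both groups, what survives is: origin is local.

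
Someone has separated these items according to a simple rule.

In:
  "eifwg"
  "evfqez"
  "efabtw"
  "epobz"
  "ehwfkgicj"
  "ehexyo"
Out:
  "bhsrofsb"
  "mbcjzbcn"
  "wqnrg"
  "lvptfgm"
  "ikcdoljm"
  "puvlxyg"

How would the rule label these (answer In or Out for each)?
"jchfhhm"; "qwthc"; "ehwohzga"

The distinguishing property — contains 'e' — holds for all the 'In' cases and none of the 'Out' cases.
Out: "jchfhhm", since no 'e'.
Out: "qwthc", since no 'e'.
In: "ehwohzga", since has 'e'.

Out, Out, In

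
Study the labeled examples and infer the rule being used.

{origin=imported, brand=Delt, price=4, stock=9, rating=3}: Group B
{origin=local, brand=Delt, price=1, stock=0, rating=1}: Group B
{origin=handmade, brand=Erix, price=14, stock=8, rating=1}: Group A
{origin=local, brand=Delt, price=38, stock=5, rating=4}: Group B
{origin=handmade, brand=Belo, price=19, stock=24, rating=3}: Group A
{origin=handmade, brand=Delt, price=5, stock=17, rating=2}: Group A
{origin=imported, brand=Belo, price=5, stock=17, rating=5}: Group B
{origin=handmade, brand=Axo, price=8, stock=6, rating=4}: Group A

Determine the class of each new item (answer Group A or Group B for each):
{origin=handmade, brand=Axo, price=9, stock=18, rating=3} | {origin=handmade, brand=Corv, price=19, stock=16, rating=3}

The common property of the 'Group A' items is: origin is handmade. No 'Group B' item has it.
{origin=handmade, brand=Axo, price=9, stock=18, rating=3} — origin is handmade, hence Group A. {origin=handmade, brand=Corv, price=19, stock=16, rating=3} — origin is handmade, hence Group A.

Group A, Group A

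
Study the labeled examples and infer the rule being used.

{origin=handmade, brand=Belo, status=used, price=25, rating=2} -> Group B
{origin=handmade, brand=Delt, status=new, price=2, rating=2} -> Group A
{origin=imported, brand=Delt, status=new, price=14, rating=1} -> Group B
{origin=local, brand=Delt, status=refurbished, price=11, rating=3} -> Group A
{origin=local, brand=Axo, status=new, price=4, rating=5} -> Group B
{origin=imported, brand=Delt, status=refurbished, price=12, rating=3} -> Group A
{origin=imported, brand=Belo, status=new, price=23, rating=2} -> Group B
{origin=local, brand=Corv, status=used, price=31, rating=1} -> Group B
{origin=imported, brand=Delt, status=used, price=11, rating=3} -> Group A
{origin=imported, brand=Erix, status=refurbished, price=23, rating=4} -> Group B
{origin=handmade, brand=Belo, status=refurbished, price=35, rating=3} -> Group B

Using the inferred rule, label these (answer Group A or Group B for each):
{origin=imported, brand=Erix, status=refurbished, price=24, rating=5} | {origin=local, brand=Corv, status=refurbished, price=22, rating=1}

All 'Group A' examples share one property — brand is Delt AND price ≤ 12 — and every 'Group B' example lacks it.
{origin=imported, brand=Erix, status=refurbished, price=24, rating=5} — brand is Erix, price = 24, hence Group B.
{origin=local, brand=Corv, status=refurbished, price=22, rating=1} — brand is Corv, price = 22, hence Group B.

Group B, Group B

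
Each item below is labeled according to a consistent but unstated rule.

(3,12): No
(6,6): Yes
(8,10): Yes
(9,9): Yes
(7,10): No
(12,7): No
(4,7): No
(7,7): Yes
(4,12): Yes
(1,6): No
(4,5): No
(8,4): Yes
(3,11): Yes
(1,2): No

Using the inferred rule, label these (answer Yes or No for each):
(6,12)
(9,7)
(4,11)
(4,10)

Yes, Yes, No, Yes

The classifier is using: sum is even.
(6,12): 6+12 = 18, matches → Yes. (9,7): 9+7 = 16, matches → Yes. (4,11): 4+11 = 15, fails the rule → No. (4,10): 4+10 = 14, matches → Yes.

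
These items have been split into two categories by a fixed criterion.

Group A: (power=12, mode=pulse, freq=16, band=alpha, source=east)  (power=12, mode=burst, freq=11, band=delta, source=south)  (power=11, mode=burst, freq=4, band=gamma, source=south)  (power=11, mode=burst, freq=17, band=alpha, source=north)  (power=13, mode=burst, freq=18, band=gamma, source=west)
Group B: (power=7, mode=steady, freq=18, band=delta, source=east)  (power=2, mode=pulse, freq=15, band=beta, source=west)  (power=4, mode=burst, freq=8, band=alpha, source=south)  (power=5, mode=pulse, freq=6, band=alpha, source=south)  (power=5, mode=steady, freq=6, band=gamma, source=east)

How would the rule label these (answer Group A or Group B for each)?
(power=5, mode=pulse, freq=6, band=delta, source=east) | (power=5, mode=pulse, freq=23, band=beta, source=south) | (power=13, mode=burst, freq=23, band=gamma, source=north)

Every 'Group A' example satisfies: power ≥ 11. None of the 'Group B' examples do.
Group B: (power=5, mode=pulse, freq=6, band=delta, source=east), since power = 5.
Group B: (power=5, mode=pulse, freq=23, band=beta, source=south), since power = 5.
Group A: (power=13, mode=burst, freq=23, band=gamma, source=north), since power = 13.

Group B, Group B, Group A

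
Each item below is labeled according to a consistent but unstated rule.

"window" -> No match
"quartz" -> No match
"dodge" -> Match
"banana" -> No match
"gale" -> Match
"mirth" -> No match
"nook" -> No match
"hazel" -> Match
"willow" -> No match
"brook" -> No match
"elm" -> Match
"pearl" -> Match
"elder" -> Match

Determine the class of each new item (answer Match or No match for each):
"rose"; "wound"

Match, No match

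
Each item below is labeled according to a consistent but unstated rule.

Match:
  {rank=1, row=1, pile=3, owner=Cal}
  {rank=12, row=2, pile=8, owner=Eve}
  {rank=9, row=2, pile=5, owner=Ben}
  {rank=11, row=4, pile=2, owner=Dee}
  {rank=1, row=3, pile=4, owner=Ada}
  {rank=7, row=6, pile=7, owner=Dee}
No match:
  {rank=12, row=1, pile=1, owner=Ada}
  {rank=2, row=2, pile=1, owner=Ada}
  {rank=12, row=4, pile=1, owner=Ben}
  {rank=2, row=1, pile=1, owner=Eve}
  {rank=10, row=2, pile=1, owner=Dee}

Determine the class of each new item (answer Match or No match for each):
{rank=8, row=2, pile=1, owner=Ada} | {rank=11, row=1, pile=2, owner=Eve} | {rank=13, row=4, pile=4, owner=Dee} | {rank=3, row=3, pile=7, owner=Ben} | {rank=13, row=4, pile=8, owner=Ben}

All 'Match' examples share one property — pile ≥ 2 — and every 'No match' example lacks it.
{rank=8, row=2, pile=1, owner=Ada} — pile = 1, hence No match.
{rank=11, row=1, pile=2, owner=Eve} — pile = 2, hence Match.
{rank=13, row=4, pile=4, owner=Dee} — pile = 4, hence Match.
{rank=3, row=3, pile=7, owner=Ben} — pile = 7, hence Match.
{rank=13, row=4, pile=8, owner=Ben} — pile = 8, hence Match.

No match, Match, Match, Match, Match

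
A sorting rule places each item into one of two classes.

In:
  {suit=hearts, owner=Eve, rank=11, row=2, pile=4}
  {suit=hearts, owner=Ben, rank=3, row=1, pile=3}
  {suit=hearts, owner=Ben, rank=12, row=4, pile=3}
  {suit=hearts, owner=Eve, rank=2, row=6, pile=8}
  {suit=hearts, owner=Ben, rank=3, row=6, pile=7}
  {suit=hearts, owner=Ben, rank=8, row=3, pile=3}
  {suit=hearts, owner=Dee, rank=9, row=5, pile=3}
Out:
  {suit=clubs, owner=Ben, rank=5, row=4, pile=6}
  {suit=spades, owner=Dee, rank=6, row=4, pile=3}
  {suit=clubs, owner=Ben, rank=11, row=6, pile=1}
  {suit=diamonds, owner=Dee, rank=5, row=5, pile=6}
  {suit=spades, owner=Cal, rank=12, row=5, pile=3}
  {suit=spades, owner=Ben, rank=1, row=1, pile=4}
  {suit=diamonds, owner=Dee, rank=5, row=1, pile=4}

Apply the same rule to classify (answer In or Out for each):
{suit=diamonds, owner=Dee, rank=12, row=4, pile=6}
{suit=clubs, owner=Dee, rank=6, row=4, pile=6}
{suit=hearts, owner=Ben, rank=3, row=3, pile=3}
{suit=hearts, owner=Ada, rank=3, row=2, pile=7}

Out, Out, In, In

All 'In' examples share one property — suit is hearts — and every 'Out' example lacks it.
{suit=diamonds, owner=Dee, rank=12, row=4, pile=6} — suit is diamonds, hence Out. {suit=clubs, owner=Dee, rank=6, row=4, pile=6} — suit is clubs, hence Out. {suit=hearts, owner=Ben, rank=3, row=3, pile=3} — suit is hearts, hence In. {suit=hearts, owner=Ada, rank=3, row=2, pile=7} — suit is hearts, hence In.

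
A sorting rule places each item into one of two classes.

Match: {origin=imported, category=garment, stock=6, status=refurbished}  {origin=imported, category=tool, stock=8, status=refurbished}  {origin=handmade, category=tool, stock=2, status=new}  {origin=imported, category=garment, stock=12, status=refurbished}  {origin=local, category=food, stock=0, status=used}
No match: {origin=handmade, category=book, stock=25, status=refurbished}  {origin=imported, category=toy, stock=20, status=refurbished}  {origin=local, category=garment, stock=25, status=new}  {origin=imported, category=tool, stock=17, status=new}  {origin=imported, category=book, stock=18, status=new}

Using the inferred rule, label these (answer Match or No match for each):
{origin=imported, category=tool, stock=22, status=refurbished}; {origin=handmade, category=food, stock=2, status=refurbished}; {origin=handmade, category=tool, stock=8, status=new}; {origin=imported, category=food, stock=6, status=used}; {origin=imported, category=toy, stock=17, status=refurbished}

A rule that fits every label: stock ≤ 12 — true of each 'Match' example, false of each 'No match' one.
{origin=imported, category=tool, stock=22, status=refurbished}: No match (stock = 22). {origin=handmade, category=food, stock=2, status=refurbished}: Match (stock = 2). {origin=handmade, category=tool, stock=8, status=new}: Match (stock = 8). {origin=imported, category=food, stock=6, status=used}: Match (stock = 6). {origin=imported, category=toy, stock=17, status=refurbished}: No match (stock = 17).

No match, Match, Match, Match, No match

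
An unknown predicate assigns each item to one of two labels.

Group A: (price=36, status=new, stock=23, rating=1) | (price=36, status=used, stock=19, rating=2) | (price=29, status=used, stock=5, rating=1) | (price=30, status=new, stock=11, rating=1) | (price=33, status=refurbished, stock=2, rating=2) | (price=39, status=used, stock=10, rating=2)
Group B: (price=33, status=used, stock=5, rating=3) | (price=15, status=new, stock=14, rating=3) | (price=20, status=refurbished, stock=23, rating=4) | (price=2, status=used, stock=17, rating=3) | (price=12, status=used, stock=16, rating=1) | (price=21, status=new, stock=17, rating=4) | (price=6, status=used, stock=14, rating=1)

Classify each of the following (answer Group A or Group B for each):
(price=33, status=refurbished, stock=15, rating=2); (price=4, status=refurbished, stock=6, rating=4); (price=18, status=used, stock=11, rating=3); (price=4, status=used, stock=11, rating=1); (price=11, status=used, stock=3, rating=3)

Group A, Group B, Group B, Group B, Group B

The rule appears to be: rating ≤ 2 AND price ≥ 15.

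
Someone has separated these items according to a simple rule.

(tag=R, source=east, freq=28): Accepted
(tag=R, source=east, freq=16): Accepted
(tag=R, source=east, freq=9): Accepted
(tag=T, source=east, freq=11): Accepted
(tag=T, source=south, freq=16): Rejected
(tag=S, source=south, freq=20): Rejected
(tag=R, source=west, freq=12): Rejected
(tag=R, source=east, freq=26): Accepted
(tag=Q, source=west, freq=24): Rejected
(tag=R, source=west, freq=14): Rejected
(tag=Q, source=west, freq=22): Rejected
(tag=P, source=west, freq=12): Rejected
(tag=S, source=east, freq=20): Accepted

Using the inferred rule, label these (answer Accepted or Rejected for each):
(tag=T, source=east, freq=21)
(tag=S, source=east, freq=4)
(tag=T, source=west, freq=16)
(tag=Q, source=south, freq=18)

Rule: source is east. This holds for each 'Accepted' example and fails for each 'Rejected' one.
(tag=T, source=east, freq=21): source is east, matches → Accepted. (tag=S, source=east, freq=4): source is east, matches → Accepted. (tag=T, source=west, freq=16): source is west, does not satisfy this → Rejected. (tag=Q, source=south, freq=18): source is south, does not satisfy this → Rejected.

Accepted, Accepted, Rejected, Rejected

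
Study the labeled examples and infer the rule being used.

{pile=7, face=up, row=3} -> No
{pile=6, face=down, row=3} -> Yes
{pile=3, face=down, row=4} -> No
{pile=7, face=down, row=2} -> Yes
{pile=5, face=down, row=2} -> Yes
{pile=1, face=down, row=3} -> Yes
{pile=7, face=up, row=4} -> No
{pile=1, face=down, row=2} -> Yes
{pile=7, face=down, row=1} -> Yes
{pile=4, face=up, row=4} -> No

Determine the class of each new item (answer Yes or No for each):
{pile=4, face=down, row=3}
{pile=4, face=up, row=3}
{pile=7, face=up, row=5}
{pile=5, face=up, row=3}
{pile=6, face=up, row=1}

Rule: face is down AND row ≤ 3. This holds for each 'Yes' example and fails for each 'No' one.
{pile=4, face=down, row=3} → face is down, row = 3 → Yes.
{pile=4, face=up, row=3} → face is up, row = 3 → No.
{pile=7, face=up, row=5} → face is up, row = 5 → No.
{pile=5, face=up, row=3} → face is up, row = 3 → No.
{pile=6, face=up, row=1} → face is up, row = 1 → No.

Yes, No, No, No, No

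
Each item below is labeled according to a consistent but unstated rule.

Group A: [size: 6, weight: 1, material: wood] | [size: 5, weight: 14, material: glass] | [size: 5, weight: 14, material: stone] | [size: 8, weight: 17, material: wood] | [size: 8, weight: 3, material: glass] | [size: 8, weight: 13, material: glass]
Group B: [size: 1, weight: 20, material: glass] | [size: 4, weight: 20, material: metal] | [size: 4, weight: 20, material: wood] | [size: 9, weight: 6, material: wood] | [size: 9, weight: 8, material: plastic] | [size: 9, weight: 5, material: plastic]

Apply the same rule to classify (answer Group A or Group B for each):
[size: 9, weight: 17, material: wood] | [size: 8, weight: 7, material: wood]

One predicate separates the groups cleanly: size ≥ 5 AND size ≤ 8.
[size: 9, weight: 17, material: wood]: Group B (size = 9).
[size: 8, weight: 7, material: wood]: Group A (size = 8).

Group B, Group A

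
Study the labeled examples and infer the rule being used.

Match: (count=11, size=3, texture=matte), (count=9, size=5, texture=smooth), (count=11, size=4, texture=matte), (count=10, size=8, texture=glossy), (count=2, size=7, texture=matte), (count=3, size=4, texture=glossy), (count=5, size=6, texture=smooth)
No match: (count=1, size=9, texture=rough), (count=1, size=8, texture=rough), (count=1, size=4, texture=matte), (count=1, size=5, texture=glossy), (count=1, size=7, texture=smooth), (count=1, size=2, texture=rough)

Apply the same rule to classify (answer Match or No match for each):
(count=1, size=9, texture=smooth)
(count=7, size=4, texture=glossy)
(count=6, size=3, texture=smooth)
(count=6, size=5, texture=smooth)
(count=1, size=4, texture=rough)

No match, Match, Match, Match, No match

The classifier is using: count ≥ 2.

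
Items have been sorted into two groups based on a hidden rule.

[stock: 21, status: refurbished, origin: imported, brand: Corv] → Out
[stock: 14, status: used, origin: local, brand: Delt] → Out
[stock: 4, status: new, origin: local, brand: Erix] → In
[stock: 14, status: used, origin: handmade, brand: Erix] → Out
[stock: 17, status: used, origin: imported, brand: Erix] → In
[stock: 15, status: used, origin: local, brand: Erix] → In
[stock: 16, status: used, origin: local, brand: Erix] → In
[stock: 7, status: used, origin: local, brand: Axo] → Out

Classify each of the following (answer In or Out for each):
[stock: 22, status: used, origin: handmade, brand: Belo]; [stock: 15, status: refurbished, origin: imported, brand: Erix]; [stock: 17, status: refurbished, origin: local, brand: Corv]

The simplest hypothesis consistent with all the labels is: brand is Erix AND stock ≠ 14.
Out: [stock: 22, status: used, origin: handmade, brand: Belo], since brand is Belo, stock = 22. In: [stock: 15, status: refurbished, origin: imported, brand: Erix], since brand is Erix, stock = 15. Out: [stock: 17, status: refurbished, origin: local, brand: Corv], since brand is Corv, stock = 17.

Out, In, Out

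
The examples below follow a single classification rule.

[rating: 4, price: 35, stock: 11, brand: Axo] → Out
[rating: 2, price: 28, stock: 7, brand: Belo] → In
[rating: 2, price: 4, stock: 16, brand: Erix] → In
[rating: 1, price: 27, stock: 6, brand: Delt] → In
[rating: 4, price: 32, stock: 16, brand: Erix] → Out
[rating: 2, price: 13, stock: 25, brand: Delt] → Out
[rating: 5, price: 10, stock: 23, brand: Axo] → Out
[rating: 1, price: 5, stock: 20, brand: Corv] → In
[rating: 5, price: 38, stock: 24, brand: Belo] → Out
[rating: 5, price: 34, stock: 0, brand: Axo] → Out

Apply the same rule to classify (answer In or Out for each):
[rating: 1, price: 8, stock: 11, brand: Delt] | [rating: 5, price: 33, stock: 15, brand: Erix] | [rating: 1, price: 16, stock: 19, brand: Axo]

In, Out, In

A rule that fits every label: stock ≤ 20 AND price ≤ 28 — true of each 'In' example, false of each 'Out' one.
[rating: 1, price: 8, stock: 11, brand: Delt] → stock = 11, price = 8 → In. [rating: 5, price: 33, stock: 15, brand: Erix] → stock = 15, price = 33 → Out. [rating: 1, price: 16, stock: 19, brand: Axo] → stock = 19, price = 16 → In.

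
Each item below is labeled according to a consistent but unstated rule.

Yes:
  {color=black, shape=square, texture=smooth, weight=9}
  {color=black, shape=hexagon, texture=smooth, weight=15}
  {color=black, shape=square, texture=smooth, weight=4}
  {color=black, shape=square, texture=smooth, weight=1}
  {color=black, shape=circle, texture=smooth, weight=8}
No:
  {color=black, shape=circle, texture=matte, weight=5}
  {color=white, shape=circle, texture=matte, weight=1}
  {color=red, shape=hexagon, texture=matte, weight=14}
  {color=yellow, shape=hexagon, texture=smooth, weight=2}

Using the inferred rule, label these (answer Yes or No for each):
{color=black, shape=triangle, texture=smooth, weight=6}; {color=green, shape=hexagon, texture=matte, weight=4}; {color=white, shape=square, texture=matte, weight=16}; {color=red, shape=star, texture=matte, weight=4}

Yes, No, No, No

The rule appears to be: color is black AND texture is smooth.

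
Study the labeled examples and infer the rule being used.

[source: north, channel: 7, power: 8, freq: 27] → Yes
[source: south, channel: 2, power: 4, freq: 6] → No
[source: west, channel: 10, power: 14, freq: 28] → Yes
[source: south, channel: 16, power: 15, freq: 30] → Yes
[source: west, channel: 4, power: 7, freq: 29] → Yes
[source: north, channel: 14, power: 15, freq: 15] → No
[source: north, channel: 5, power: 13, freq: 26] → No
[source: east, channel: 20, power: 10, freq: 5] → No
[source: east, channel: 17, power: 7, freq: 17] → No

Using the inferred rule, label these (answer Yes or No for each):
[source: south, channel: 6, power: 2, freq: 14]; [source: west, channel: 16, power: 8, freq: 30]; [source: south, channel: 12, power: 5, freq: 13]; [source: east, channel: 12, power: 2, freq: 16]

All 'Yes' examples share one property — freq ≥ 27 — and every 'No' example lacks it.

No, Yes, No, No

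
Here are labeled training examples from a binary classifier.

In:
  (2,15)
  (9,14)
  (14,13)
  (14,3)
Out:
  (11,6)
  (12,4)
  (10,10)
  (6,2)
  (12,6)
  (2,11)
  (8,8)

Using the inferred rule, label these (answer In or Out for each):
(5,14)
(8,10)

In, Out

A rule that fits every label: max ≥ 13 — true of each 'In' example, false of each 'Out' one.
In: (5,14), since max 14.
Out: (8,10), since max 10.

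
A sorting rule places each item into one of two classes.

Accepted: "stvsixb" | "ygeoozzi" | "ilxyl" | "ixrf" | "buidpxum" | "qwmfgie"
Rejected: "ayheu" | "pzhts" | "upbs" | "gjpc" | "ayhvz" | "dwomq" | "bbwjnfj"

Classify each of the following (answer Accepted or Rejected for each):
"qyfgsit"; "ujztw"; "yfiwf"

Accepted, Rejected, Accepted

The distinguishing property — contains 'i' — holds for all the 'Accepted' cases and none of the 'Rejected' cases.
"qyfgsit" — has 'i', hence Accepted. "ujztw" — no 'i', hence Rejected. "yfiwf" — has 'i', hence Accepted.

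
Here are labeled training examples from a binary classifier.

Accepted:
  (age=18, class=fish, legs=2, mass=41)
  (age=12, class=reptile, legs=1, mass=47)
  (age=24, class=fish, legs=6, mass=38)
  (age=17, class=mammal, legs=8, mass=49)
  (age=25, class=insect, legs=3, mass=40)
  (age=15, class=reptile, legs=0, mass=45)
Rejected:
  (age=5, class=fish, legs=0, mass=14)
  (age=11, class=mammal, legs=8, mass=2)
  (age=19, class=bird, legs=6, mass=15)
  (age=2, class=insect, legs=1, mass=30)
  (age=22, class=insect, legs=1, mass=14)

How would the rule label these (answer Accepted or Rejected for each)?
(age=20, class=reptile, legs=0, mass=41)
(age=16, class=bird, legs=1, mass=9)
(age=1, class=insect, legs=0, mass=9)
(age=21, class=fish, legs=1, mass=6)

Accepted, Rejected, Rejected, Rejected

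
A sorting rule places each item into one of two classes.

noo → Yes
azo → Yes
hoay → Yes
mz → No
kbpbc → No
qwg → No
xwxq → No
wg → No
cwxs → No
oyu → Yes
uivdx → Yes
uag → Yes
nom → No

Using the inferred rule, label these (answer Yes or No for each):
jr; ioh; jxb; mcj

Every 'Yes' example satisfies: has ≥ 2 vowels. None of the 'No' examples do.

No, Yes, No, No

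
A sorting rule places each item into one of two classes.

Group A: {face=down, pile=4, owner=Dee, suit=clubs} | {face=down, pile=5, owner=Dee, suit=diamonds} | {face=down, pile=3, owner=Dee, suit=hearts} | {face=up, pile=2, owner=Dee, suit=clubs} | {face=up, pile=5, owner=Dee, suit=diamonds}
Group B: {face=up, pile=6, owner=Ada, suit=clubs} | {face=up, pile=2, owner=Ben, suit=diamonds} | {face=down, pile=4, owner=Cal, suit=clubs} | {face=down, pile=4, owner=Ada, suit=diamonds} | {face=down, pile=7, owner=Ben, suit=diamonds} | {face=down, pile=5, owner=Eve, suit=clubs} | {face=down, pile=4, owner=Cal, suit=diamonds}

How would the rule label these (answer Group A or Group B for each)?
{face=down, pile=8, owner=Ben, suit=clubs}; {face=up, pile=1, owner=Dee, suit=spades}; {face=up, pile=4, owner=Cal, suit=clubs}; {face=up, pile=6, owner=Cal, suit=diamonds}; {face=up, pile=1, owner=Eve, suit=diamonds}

The distinguishing property — owner is Dee — holds for all the 'Group A' cases and none of the 'Group B' cases.
{face=down, pile=8, owner=Ben, suit=clubs} → owner is Ben → Group B. {face=up, pile=1, owner=Dee, suit=spades} → owner is Dee → Group A. {face=up, pile=4, owner=Cal, suit=clubs} → owner is Cal → Group B. {face=up, pile=6, owner=Cal, suit=diamonds} → owner is Cal → Group B. {face=up, pile=1, owner=Eve, suit=diamonds} → owner is Eve → Group B.

Group B, Group A, Group B, Group B, Group B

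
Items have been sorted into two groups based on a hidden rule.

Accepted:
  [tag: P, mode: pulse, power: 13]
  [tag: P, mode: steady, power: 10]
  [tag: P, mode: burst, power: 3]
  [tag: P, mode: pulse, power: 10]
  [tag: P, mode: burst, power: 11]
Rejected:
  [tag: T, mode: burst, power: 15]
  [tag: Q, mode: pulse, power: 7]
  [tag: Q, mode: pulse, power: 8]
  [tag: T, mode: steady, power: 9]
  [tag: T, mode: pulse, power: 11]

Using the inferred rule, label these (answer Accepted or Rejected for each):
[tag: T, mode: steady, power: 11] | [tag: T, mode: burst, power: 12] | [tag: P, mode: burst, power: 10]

Rejected, Rejected, Accepted

'Accepted' ⟺ tag is P.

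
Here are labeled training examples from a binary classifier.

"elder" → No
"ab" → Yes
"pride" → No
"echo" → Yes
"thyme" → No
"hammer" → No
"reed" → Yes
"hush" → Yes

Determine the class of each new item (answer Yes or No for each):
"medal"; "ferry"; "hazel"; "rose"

All 'Yes' examples share one property — length ≤ 4 — and every 'No' example lacks it.
No: "medal", since length 5. No: "ferry", since length 5. No: "hazel", since length 5. Yes: "rose", since length 4.

No, No, No, Yes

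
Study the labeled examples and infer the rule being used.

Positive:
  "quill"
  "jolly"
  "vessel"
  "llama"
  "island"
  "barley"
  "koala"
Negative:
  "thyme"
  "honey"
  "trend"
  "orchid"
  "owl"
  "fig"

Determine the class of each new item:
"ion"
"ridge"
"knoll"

Negative, Negative, Positive

'Positive' ⟺ length ≥ 5 AND contains 'l'.
Negative: "ion", since length 3, no 'l'. Negative: "ridge", since length 5, no 'l'. Positive: "knoll", since length 5, has 'l'.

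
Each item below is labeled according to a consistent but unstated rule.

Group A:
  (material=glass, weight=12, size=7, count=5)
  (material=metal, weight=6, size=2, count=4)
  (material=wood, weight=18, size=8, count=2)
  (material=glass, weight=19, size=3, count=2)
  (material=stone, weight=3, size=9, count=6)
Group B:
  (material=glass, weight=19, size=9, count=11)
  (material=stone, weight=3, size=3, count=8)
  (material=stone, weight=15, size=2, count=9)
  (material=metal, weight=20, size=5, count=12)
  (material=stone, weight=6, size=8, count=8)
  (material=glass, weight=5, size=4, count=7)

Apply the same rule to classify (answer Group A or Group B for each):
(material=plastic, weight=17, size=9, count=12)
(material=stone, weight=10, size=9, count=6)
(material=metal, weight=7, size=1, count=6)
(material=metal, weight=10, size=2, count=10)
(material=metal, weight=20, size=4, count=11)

Group B, Group A, Group A, Group B, Group B

The distinguishing property — count ≤ 6 — holds for all the 'Group A' cases and none of the 'Group B' cases.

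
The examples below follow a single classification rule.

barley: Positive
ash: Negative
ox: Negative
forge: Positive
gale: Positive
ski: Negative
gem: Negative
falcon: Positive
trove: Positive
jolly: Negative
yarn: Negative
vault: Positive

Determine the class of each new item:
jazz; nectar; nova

Negative, Positive, Positive

A rule that fits every label: has ≥ 2 vowels — true of each 'Positive' example, false of each 'Negative' one.
jazz: Negative (1 vowel). nectar: Positive (2 vowels). nova: Positive (2 vowels).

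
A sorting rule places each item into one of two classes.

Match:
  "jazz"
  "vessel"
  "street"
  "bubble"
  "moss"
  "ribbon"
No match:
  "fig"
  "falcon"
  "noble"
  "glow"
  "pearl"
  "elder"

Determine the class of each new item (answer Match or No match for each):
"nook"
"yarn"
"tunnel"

Match, No match, Match

The rule appears to be: has a double letter.
Match: "nook", since 'oo' doubled. No match: "yarn", since no doubled letter. Match: "tunnel", since 'nn' doubled.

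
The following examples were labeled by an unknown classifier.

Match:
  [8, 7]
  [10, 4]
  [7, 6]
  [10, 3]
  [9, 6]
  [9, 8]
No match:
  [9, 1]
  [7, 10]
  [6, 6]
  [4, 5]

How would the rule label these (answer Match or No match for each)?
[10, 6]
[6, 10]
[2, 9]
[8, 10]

Match, No match, No match, No match

All 'Match' examples share one property — first > second AND sum ≥ 12 — and every 'No match' example lacks it.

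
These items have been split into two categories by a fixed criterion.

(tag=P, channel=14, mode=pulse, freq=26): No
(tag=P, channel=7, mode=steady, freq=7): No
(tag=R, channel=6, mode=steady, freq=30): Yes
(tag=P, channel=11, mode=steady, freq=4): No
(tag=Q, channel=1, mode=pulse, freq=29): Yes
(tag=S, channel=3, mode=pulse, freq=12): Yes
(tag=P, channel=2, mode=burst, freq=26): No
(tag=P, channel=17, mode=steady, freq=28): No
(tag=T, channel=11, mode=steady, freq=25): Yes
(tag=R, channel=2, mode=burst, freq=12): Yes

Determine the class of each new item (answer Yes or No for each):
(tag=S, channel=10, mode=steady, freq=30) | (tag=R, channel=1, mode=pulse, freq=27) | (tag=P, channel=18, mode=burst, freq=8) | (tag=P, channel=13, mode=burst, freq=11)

Yes, Yes, No, No

The classifier is using: tag is not P.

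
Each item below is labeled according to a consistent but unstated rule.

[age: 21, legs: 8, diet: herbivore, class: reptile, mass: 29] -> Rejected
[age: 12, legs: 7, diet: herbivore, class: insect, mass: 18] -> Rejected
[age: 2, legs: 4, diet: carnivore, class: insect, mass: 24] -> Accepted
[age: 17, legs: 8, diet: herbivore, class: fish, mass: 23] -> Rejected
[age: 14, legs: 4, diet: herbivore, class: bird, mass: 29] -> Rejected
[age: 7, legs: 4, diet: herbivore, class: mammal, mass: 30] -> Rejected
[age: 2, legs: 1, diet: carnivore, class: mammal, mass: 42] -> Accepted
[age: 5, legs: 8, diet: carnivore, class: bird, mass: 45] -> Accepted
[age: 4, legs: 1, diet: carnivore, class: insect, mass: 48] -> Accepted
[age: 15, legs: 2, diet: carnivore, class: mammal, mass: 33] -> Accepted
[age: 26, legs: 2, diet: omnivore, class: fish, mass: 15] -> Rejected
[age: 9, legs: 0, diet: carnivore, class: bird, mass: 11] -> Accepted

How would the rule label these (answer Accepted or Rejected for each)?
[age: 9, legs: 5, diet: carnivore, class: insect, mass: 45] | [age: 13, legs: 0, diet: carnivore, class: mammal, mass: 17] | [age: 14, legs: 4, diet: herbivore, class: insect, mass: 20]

Accepted, Accepted, Rejected

A rule that fits every label: diet is carnivore — true of each 'Accepted' example, false of each 'Rejected' one.
[age: 9, legs: 5, diet: carnivore, class: insect, mass: 45] → diet is carnivore → Accepted. [age: 13, legs: 0, diet: carnivore, class: mammal, mass: 17] → diet is carnivore → Accepted. [age: 14, legs: 4, diet: herbivore, class: insect, mass: 20] → diet is herbivore → Rejected.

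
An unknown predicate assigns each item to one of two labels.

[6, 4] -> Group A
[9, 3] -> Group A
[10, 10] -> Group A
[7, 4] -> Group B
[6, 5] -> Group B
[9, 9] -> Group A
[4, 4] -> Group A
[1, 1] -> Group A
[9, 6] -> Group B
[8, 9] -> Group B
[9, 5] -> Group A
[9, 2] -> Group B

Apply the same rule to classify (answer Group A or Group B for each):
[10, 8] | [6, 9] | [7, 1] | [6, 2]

Group A, Group B, Group A, Group A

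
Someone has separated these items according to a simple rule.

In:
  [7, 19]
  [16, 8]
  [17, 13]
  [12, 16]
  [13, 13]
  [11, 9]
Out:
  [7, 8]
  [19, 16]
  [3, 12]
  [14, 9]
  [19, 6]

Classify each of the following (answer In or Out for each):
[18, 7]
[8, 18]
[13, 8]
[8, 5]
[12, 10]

Out, In, Out, Out, In

A rule that fits every label: sum is even — true of each 'In' example, false of each 'Out' one.
[18, 7]: 18+7 = 25, does not fit → Out. [8, 18]: 8+18 = 26, matches → In. [13, 8]: 13+8 = 21, does not fit → Out. [8, 5]: 8+5 = 13, does not fit → Out. [12, 10]: 12+10 = 22, matches → In.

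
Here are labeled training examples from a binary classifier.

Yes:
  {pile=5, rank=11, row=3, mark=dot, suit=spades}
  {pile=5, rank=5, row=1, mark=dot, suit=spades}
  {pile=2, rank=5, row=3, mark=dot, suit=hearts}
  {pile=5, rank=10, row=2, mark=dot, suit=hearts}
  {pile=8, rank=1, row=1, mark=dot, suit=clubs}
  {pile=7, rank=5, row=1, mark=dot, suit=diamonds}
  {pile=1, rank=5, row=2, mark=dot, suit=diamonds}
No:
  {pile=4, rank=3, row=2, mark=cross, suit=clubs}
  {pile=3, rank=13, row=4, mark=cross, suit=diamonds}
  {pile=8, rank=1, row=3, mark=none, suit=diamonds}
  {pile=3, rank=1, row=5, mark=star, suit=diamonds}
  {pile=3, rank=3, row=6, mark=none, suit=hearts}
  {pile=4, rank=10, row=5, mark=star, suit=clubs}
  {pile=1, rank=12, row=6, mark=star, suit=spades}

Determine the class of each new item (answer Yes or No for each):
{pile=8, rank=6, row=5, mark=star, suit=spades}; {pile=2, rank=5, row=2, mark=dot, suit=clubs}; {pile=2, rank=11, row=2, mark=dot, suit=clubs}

Rule: mark is dot. This holds for each 'Yes' example and fails for each 'No' one.
{pile=8, rank=6, row=5, mark=star, suit=spades}: No (mark is star). {pile=2, rank=5, row=2, mark=dot, suit=clubs}: Yes (mark is dot). {pile=2, rank=11, row=2, mark=dot, suit=clubs}: Yes (mark is dot).

No, Yes, Yes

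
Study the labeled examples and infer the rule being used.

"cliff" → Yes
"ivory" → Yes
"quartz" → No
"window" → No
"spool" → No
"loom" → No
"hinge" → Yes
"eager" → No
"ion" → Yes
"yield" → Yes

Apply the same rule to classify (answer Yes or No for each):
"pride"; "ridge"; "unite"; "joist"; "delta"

Yes, Yes, Yes, Yes, No

The pattern is that an item is 'Yes' exactly when: odd length AND contains 'i'.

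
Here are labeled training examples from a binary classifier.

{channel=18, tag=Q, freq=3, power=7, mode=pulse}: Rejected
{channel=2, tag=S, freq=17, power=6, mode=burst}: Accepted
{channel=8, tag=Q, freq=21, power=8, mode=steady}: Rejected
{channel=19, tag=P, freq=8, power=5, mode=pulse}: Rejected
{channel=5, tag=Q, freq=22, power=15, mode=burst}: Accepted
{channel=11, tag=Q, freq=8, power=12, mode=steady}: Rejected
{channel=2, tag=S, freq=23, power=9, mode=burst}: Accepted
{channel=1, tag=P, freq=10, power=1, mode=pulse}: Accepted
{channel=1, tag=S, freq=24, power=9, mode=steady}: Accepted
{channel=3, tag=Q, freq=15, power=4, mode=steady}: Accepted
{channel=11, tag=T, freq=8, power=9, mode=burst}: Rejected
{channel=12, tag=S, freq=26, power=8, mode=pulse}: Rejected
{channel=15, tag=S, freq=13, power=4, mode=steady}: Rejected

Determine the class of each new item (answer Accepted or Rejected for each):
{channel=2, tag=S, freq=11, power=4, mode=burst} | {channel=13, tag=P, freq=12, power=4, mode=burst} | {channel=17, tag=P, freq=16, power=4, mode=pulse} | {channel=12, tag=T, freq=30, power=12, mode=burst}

Accepted, Rejected, Rejected, Rejected

'Accepted' ⟺ channel ≤ 5.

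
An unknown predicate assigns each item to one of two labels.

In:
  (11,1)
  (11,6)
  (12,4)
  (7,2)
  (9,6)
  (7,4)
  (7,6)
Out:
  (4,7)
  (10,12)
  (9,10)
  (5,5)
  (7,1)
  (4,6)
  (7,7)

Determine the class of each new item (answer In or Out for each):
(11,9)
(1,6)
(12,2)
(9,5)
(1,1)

In, Out, In, In, Out

The classifier is using: first > second AND sum ≥ 9.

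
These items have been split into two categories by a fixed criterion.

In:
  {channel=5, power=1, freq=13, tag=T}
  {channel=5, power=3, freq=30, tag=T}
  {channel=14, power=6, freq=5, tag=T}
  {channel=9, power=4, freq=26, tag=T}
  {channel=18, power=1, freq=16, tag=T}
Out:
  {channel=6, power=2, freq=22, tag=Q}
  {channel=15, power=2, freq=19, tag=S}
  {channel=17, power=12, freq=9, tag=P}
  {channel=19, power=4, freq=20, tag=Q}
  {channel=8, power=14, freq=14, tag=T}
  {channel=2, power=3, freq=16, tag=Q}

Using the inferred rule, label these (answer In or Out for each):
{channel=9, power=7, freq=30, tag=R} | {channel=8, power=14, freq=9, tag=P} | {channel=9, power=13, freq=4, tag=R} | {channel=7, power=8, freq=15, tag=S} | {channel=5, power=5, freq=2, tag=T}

The rule appears to be: tag is T AND power ≤ 6.

Out, Out, Out, Out, In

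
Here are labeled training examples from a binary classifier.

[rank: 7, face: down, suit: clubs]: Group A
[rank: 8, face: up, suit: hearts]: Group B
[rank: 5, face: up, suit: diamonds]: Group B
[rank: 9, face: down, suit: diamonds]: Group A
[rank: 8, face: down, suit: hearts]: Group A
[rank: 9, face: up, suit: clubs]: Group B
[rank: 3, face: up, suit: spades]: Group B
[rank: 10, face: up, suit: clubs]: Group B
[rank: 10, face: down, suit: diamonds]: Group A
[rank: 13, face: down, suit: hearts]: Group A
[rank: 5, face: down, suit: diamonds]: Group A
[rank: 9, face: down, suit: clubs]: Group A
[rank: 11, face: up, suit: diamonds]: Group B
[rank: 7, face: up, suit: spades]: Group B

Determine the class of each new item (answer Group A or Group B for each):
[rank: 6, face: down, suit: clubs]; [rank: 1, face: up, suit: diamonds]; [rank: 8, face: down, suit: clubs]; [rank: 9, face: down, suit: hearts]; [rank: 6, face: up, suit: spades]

Group A, Group B, Group A, Group A, Group B

The rule appears to be: face is down.
[rank: 6, face: down, suit: clubs]: face is down, qualifies → Group A.
[rank: 1, face: up, suit: diamonds]: face is up, does not fit → Group B.
[rank: 8, face: down, suit: clubs]: face is down, qualifies → Group A.
[rank: 9, face: down, suit: hearts]: face is down, qualifies → Group A.
[rank: 6, face: up, suit: spades]: face is up, does not fit → Group B.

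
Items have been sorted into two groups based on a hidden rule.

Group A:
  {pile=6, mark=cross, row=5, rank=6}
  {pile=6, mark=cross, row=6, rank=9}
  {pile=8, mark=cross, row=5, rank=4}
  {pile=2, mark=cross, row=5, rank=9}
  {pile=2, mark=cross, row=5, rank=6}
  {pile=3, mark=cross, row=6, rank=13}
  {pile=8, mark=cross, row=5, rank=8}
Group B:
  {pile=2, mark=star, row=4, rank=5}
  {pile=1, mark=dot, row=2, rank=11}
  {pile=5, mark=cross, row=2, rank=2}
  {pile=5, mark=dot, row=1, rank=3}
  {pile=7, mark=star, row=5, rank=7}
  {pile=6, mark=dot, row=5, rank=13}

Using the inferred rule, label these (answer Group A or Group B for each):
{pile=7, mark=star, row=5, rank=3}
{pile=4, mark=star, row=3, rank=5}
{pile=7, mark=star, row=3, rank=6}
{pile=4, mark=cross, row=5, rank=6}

'Group A' ⟺ mark is cross AND row ≥ 4.
{pile=7, mark=star, row=5, rank=3} — mark is star, row = 5, hence Group B.
{pile=4, mark=star, row=3, rank=5} — mark is star, row = 3, hence Group B.
{pile=7, mark=star, row=3, rank=6} — mark is star, row = 3, hence Group B.
{pile=4, mark=cross, row=5, rank=6} — mark is cross, row = 5, hence Group A.

Group B, Group B, Group B, Group A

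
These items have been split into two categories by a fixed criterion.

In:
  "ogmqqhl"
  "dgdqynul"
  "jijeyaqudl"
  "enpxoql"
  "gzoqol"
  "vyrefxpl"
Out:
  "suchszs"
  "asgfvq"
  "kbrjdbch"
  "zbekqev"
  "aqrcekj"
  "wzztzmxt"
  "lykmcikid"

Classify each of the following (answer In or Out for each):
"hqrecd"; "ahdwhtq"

Rule: ends with 'l'. This holds for each 'In' example and fails for each 'Out' one.
"hqrecd" → ends with 'd' → Out.
"ahdwhtq" → ends with 'q' → Out.

Out, Out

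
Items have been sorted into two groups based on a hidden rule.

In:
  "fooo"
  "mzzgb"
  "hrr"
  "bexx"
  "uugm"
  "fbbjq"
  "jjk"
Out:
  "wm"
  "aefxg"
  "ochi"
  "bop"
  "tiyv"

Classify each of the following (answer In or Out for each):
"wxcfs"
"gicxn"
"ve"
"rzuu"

Out, Out, Out, In

A rule that fits every label: has a double letter — true of each 'In' example, false of each 'Out' one.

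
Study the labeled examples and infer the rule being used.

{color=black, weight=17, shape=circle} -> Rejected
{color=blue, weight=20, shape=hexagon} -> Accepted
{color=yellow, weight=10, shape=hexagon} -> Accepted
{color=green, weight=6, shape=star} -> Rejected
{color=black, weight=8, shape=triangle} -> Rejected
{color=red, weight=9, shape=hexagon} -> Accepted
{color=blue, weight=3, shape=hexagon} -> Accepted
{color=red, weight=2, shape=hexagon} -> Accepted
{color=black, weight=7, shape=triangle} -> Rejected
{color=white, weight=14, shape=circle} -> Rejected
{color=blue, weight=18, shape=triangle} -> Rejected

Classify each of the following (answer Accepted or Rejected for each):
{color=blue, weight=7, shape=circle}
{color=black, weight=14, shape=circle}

Rejected, Rejected

A rule that fits every label: shape is hexagon — true of each 'Accepted' example, false of each 'Rejected' one.
{color=blue, weight=7, shape=circle}: Rejected (shape is circle).
{color=black, weight=14, shape=circle}: Rejected (shape is circle).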